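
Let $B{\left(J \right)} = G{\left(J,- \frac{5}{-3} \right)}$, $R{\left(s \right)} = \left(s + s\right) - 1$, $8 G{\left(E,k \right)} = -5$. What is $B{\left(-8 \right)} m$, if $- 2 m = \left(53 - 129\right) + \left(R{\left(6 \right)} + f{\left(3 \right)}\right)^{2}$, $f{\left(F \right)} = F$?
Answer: $\frac{75}{2} \approx 37.5$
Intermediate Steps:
$G{\left(E,k \right)} = - \frac{5}{8}$ ($G{\left(E,k \right)} = \frac{1}{8} \left(-5\right) = - \frac{5}{8}$)
$R{\left(s \right)} = -1 + 2 s$ ($R{\left(s \right)} = 2 s - 1 = -1 + 2 s$)
$B{\left(J \right)} = - \frac{5}{8}$
$m = -60$ ($m = - \frac{\left(53 - 129\right) + \left(\left(-1 + 2 \cdot 6\right) + 3\right)^{2}}{2} = - \frac{-76 + \left(\left(-1 + 12\right) + 3\right)^{2}}{2} = - \frac{-76 + \left(11 + 3\right)^{2}}{2} = - \frac{-76 + 14^{2}}{2} = - \frac{-76 + 196}{2} = \left(- \frac{1}{2}\right) 120 = -60$)
$B{\left(-8 \right)} m = \left(- \frac{5}{8}\right) \left(-60\right) = \frac{75}{2}$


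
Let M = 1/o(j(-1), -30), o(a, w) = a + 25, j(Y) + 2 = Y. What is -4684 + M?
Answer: -103047/22 ≈ -4684.0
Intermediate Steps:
j(Y) = -2 + Y
o(a, w) = 25 + a
M = 1/22 (M = 1/(25 + (-2 - 1)) = 1/(25 - 3) = 1/22 ≈ 0.045455)
-4684 + M = -4684 + 1/22 = -103047/22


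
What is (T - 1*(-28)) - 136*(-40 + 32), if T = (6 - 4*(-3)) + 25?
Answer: 1159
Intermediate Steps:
T = 43 (T = (6 + 12) + 25 = 18 + 25 = 43)
(T - 1*(-28)) - 136*(-40 + 32) = (43 - 1*(-28)) - 136*(-40 + 32) = (43 + 28) - 136*(-8) = 71 + 1088 = 1159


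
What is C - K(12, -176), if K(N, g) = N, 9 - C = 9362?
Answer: -9365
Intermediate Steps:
C = -9353 (C = 9 - 1*9362 = 9 - 9362 = -9353)
C - K(12, -176) = -9353 - 1*12 = -9353 - 12 = -9365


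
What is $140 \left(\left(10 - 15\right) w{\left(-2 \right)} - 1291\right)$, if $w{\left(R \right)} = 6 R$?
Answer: $-172340$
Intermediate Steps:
$140 \left(\left(10 - 15\right) w{\left(-2 \right)} - 1291\right) = 140 \left(\left(10 - 15\right) 6 \left(-2\right) - 1291\right) = 140 \left(\left(-5\right) \left(-12\right) - 1291\right) = 140 \left(60 - 1291\right) = 140 \left(-1231\right) = -172340$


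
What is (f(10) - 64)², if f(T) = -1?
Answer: 4225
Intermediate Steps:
(f(10) - 64)² = (-1 - 64)² = (-65)² = 4225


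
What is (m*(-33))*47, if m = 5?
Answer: -7755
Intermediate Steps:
(m*(-33))*47 = (5*(-33))*47 = -165*47 = -7755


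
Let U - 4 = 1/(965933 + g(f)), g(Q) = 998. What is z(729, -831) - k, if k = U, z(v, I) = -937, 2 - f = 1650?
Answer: -909882072/966931 ≈ -941.00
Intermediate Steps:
f = -1648 (f = 2 - 1*1650 = 2 - 1650 = -1648)
U = 3867725/966931 (U = 4 + 1/(965933 + 998) = 4 + 1/966931 = 3867725/966931 ≈ 4.0000)
k = 3867725/966931 ≈ 4.0000
z(729, -831) - k = -937 - 1*3867725/966931 = -937 - 3867725/966931 = -909882072/966931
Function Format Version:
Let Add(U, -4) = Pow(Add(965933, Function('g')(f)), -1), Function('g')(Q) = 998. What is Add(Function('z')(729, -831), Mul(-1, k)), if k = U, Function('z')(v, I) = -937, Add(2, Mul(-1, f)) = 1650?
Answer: Rational(-909882072, 966931) ≈ -941.00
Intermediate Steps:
f = -1648 (f = Add(2, Mul(-1, 1650)) = Add(2, -1650) = -1648)
U = Rational(3867725, 966931) (U = Add(4, Pow(Add(965933, 998), -1)) = Add(4, Pow(966931, -1)) = Add(4, Rational(1, 966931)) = Rational(3867725, 966931) ≈ 4.0000)
k = Rational(3867725, 966931) ≈ 4.0000
Add(Function('z')(729, -831), Mul(-1, k)) = Add(-937, Mul(-1, Rational(3867725, 966931))) = Add(-937, Rational(-3867725, 966931)) = Rational(-909882072, 966931)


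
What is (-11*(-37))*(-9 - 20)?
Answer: -11803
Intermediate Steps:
(-11*(-37))*(-9 - 20) = 407*(-29) = -11803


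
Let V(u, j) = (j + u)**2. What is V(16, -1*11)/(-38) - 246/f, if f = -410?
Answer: -11/190 ≈ -0.057895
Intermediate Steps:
V(16, -1*11)/(-38) - 246/f = (-1*11 + 16)**2/(-38) - 246/(-410) = (-11 + 16)**2*(-1/38) - 246*(-1/410) = 5**2*(-1/38) + 3/5 = 25*(-1/38) + 3/5 = -25/38 + 3/5 = -11/190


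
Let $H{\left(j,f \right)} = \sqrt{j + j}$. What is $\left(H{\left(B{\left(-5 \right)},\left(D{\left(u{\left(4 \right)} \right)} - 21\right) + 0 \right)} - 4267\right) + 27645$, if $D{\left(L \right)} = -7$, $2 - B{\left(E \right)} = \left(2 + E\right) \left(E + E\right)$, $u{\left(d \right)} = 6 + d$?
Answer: $23378 + 2 i \sqrt{14} \approx 23378.0 + 7.4833 i$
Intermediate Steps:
$B{\left(E \right)} = 2 - 2 E \left(2 + E\right)$ ($B{\left(E \right)} = 2 - \left(2 + E\right) \left(E + E\right) = 2 - \left(2 + E\right) 2 E = 2 - 2 E \left(2 + E\right)$)
$H{\left(j,f \right)} = \sqrt{2} \sqrt{j}$ ($H{\left(j,f \right)} = \sqrt{2 j} = \sqrt{2} \sqrt{j}$)
$\left(H{\left(B{\left(-5 \right)},\left(D{\left(u{\left(4 \right)} \right)} - 21\right) + 0 \right)} - 4267\right) + 27645 = \left(\sqrt{2} \sqrt{2 - -20 - 2 \left(-5\right)^{2}} - 4267\right) + 27645 = \left(\sqrt{2} \sqrt{2 + 20 - 50} - 4267\right) + 27645 = \left(\sqrt{2} \sqrt{-28} - 4267\right) + 27645 = \left(\sqrt{2} \cdot 2 i \sqrt{7} - 4267\right) + 27645 = \left(2 i \sqrt{14} - 4267\right) + 27645 = \left(-4267 + 2 i \sqrt{14}\right) + 27645 = 23378 + 2 i \sqrt{14}$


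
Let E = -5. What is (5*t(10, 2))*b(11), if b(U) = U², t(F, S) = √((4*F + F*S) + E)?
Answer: 605*√55 ≈ 4486.8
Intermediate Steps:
t(F, S) = √(-5 + 4*F + F*S) (t(F, S) = √((4*F + F*S) - 5) = √(-5 + 4*F + F*S))
(5*t(10, 2))*b(11) = (5*√(-5 + 4*10 + 10*2))*11² = (5*√(-5 + 40 + 20))*121 = (5*√55)*121 = 605*√55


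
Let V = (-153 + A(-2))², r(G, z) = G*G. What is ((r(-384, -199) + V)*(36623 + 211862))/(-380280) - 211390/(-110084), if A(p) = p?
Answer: -234532454114437/2093137176 ≈ -1.1205e+5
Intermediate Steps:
r(G, z) = G²
V = 24025 (V = (-153 - 2)² = (-155)² = 24025)
((r(-384, -199) + V)*(36623 + 211862))/(-380280) - 211390/(-110084) = (((-384)² + 24025)*(36623 + 211862))/(-380280) - 211390/(-110084) = ((147456 + 24025)*248485)*(-1/380280) - 211390*(-1/110084) = (171481*248485)*(-1/380280) + 105695/55042 = 42610456285*(-1/380280) + 105695/55042 = -8522091257/76056 + 105695/55042 = -234532454114437/2093137176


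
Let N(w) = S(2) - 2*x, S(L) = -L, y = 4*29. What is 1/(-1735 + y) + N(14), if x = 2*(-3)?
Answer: 16189/1619 ≈ 9.9994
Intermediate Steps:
y = 116
x = -6
N(w) = 10 (N(w) = -1*2 - 2*(-6) = -2 + 12 = 10)
1/(-1735 + y) + N(14) = 1/(-1735 + 116) + 10 = 1/(-1619) + 10 = -1/1619 + 10 = 16189/1619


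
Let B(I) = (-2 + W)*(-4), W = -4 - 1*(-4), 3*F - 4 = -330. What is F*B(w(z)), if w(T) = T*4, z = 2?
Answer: -2608/3 ≈ -869.33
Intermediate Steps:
F = -326/3 (F = 4/3 + (⅓)*(-330) = 4/3 - 110 = -326/3 ≈ -108.67)
W = 0 (W = -4 + 4 = 0)
w(T) = 4*T
B(I) = 8 (B(I) = (-2 + 0)*(-4) = -2*(-4) = 8)
F*B(w(z)) = -326/3*8 = -2608/3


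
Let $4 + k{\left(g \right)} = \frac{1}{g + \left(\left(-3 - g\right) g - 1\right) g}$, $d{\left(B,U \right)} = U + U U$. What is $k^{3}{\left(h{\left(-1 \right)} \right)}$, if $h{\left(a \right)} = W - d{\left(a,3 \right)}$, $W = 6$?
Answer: $- \frac{80062991}{1259712} \approx -63.557$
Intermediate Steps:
$d{\left(B,U \right)} = U + U^{2}$
$h{\left(a \right)} = -6$ ($h{\left(a \right)} = 6 - 3 \left(1 + 3\right) = 6 - 3 \cdot 4 = 6 - 12 = -6$)
$k{\left(g \right)} = -4 + \frac{1}{g + g \left(-1 + g \left(-3 - g\right)\right)}$ ($k{\left(g \right)} = -4 + \frac{1}{g + \left(\left(-3 - g\right) g - 1\right) g} = -4 + \frac{1}{g + \left(g \left(-3 - g\right) - 1\right) g} = -4 + \frac{1}{g + \left(-1 + g \left(-3 - g\right)\right) g} = -4 + \frac{1}{g + g \left(-1 + g \left(-3 - g\right)\right)}$)
$k^{3}{\left(h{\left(-1 \right)} \right)} = \left(\frac{-1 - 12 \left(-6\right)^{2} - 4 \left(-6\right)^{3}}{36 \left(3 - 6\right)}\right)^{3} = \left(\frac{-1 - 432 - -864}{36 \left(-3\right)}\right)^{3} = \left(\frac{1}{36} \left(- \frac{1}{3}\right) \left(-1 - 432 + 864\right)\right)^{3} = \left(\frac{1}{36} \left(- \frac{1}{3}\right) 431\right)^{3} = \left(- \frac{431}{108}\right)^{3} = - \frac{80062991}{1259712}$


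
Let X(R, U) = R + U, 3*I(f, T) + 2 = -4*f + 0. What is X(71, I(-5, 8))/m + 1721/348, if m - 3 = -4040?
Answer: 629171/127716 ≈ 4.9263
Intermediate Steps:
m = -4037 (m = 3 - 4040 = -4037)
I(f, T) = -⅔ - 4*f/3 (I(f, T) = -⅔ + (-4*f + 0)/3 = -⅔ + (-4*f)/3 = -⅔ - 4*f/3)
X(71, I(-5, 8))/m + 1721/348 = (71 + (-⅔ - 4/3*(-5)))/(-4037) + 1721/348 = (71 + (-⅔ + 20/3))*(-1/4037) + 1721*(1/348) = (71 + 6)*(-1/4037) + 1721/348 = 77*(-1/4037) + 1721/348 = -7/367 + 1721/348 = 629171/127716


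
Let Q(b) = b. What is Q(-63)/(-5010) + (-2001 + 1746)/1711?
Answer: -389919/2857370 ≈ -0.13646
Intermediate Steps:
Q(-63)/(-5010) + (-2001 + 1746)/1711 = -63/(-5010) + (-2001 + 1746)/1711 = -63*(-1/5010) - 255*1/1711 = 21/1670 - 255/1711 = -389919/2857370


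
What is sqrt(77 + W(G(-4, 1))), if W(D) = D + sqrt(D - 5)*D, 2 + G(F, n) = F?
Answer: sqrt(71 - 6*I*sqrt(11)) ≈ 8.5069 - 1.1696*I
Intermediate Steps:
G(F, n) = -2 + F
W(D) = D + D*sqrt(-5 + D) (W(D) = D + sqrt(-5 + D)*D = D + D*sqrt(-5 + D))
sqrt(77 + W(G(-4, 1))) = sqrt(77 + (-2 - 4)*(1 + sqrt(-5 + (-2 - 4)))) = sqrt(77 - 6*(1 + sqrt(-5 - 6))) = sqrt(77 - 6*(1 + sqrt(-11))) = sqrt(77 - 6*(1 + I*sqrt(11))) = sqrt(77 + (-6 - 6*I*sqrt(11))) = sqrt(71 - 6*I*sqrt(11))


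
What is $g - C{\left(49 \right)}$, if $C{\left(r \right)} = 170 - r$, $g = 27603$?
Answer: $27482$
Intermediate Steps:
$g - C{\left(49 \right)} = 27603 - \left(170 - 49\right) = 27603 - 121 = 27482$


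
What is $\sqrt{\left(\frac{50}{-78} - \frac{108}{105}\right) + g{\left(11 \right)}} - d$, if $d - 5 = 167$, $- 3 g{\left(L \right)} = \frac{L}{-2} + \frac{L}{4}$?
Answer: $-172 + \frac{i \sqrt{5611515}}{2730} \approx -172.0 + 0.86772 i$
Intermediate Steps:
$g{\left(L \right)} = \frac{L}{12}$ ($g{\left(L \right)} = - \frac{\frac{L}{-2} + \frac{L}{4}}{3} = - \frac{L \left(- \frac{1}{2}\right) + L \frac{1}{4}}{3} = - \frac{- \frac{L}{2} + \frac{L}{4}}{3} = - \frac{\left(- \frac{1}{4}\right) L}{3} = \frac{L}{12}$)
$d = 172$ ($d = 5 + 167 = 172$)
$\sqrt{\left(\frac{50}{-78} - \frac{108}{105}\right) + g{\left(11 \right)}} - d = \sqrt{\left(\frac{50}{-78} - \frac{108}{105}\right) + \frac{1}{12} \cdot 11} - 172 = \sqrt{\left(50 \left(- \frac{1}{78}\right) - \frac{36}{35}\right) + \frac{11}{12}} - 172 = \sqrt{\left(- \frac{25}{39} - \frac{36}{35}\right) + \frac{11}{12}} - 172 = \sqrt{- \frac{2279}{1365} + \frac{11}{12}} - 172 = \sqrt{- \frac{4111}{5460}} - 172 = \frac{i \sqrt{5611515}}{2730} - 172 = -172 + \frac{i \sqrt{5611515}}{2730}$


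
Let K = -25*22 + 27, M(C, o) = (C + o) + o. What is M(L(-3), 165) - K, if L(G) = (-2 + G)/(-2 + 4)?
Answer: 1701/2 ≈ 850.50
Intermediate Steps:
L(G) = -1 + G/2 (L(G) = (-2 + G)/2 = (-2 + G)*(1/2) = -1 + G/2)
M(C, o) = C + 2*o
K = -523 (K = -550 + 27 = -523)
M(L(-3), 165) - K = ((-1 + (1/2)*(-3)) + 2*165) - 1*(-523) = ((-1 - 3/2) + 330) + 523 = (-5/2 + 330) + 523 = 655/2 + 523 = 1701/2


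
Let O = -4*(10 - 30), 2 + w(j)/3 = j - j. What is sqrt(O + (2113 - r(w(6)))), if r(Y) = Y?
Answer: sqrt(2199) ≈ 46.893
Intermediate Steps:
w(j) = -6 (w(j) = -6 + 3*(j - j) = -6 + 3*0 = -6 + 0 = -6)
O = 80 (O = -4*(-20) = 80)
sqrt(O + (2113 - r(w(6)))) = sqrt(80 + (2113 - 1*(-6))) = sqrt(80 + (2113 + 6)) = sqrt(80 + 2119) = sqrt(2199)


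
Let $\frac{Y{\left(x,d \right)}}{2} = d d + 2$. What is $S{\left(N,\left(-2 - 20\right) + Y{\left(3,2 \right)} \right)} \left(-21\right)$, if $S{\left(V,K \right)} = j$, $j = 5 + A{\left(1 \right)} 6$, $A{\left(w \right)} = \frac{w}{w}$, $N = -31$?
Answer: $-231$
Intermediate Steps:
$A{\left(w \right)} = 1$
$Y{\left(x,d \right)} = 4 + 2 d^{2}$ ($Y{\left(x,d \right)} = 2 \left(d d + 2\right) = 2 \left(d^{2} + 2\right) = 2 \left(2 + d^{2}\right) = 4 + 2 d^{2}$)
$j = 11$ ($j = 5 + 1 \cdot 6 = 5 + 6 = 11$)
$S{\left(V,K \right)} = 11$
$S{\left(N,\left(-2 - 20\right) + Y{\left(3,2 \right)} \right)} \left(-21\right) = 11 \left(-21\right) = -231$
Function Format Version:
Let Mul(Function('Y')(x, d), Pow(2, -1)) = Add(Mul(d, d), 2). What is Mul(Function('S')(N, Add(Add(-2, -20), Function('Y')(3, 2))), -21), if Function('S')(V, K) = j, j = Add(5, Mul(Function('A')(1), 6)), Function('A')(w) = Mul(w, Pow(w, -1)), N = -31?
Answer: -231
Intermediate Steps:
Function('A')(w) = 1
Function('Y')(x, d) = Add(4, Mul(2, Pow(d, 2))) (Function('Y')(x, d) = Mul(2, Add(Mul(d, d), 2)) = Mul(2, Add(Pow(d, 2), 2)) = Mul(2, Add(2, Pow(d, 2))) = Add(4, Mul(2, Pow(d, 2))))
j = 11 (j = Add(5, Mul(1, 6)) = Add(5, 6) = 11)
Function('S')(V, K) = 11
Mul(Function('S')(N, Add(Add(-2, -20), Function('Y')(3, 2))), -21) = Mul(11, -21) = -231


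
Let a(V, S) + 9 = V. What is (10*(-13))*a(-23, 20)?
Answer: 4160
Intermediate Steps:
a(V, S) = -9 + V
(10*(-13))*a(-23, 20) = (10*(-13))*(-9 - 23) = -130*(-32) = 4160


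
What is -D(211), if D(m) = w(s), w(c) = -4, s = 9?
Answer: 4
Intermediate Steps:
D(m) = -4
-D(211) = -1*(-4) = 4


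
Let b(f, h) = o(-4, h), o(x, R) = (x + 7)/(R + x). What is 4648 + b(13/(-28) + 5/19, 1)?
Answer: 4647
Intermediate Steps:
o(x, R) = (7 + x)/(R + x)
b(f, h) = 3/(-4 + h) (b(f, h) = (7 - 4)/(h - 4) = 3/(-4 + h))
4648 + b(13/(-28) + 5/19, 1) = 4648 + 3/(-4 + 1) = 4648 + 3/(-3) = 4648 + 3*(-⅓) = 4648 - 1 = 4647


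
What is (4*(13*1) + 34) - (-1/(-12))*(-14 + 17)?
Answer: 343/4 ≈ 85.750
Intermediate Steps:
(4*(13*1) + 34) - (-1/(-12))*(-14 + 17) = (4*13 + 34) - (-1*(-1/12))*3 = (52 + 34) - 3/12 = 86 - 1*1/4 = 86 - 1/4 = 343/4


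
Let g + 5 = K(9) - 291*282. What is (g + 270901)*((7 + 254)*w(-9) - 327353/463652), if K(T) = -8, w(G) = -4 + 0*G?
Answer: -45731772810933/231826 ≈ -1.9727e+8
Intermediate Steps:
w(G) = -4 (w(G) = -4 + 0 = -4)
g = -82075 (g = -5 + (-8 - 291*282) = -5 + (-8 - 82062) = -5 - 82070 = -82075)
(g + 270901)*((7 + 254)*w(-9) - 327353/463652) = (-82075 + 270901)*((7 + 254)*(-4) - 327353/463652) = 188826*(261*(-4) - 327353*1/463652) = 188826*(-1044 - 327353/463652) = 188826*(-484380041/463652) = -45731772810933/231826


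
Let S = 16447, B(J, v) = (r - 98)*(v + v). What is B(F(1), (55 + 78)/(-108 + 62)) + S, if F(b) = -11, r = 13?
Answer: 389586/23 ≈ 16939.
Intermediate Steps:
B(J, v) = -170*v (B(J, v) = (13 - 98)*(v + v) = -170*v)
B(F(1), (55 + 78)/(-108 + 62)) + S = -170*(55 + 78)/(-108 + 62) + 16447 = -22610/(-46) + 16447 = -22610*(-1)/46 + 16447 = -170*(-133/46) + 16447 = 11305/23 + 16447 = 389586/23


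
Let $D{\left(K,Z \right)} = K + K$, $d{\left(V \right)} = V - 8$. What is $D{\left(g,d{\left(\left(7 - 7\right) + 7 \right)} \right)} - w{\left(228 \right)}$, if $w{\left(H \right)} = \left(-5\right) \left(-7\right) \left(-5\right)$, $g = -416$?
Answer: $-657$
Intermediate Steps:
$d{\left(V \right)} = -8 + V$
$D{\left(K,Z \right)} = 2 K$
$w{\left(H \right)} = -175$ ($w{\left(H \right)} = 35 \left(-5\right) = -175$)
$D{\left(g,d{\left(\left(7 - 7\right) + 7 \right)} \right)} - w{\left(228 \right)} = 2 \left(-416\right) - -175 = -832 + 175 = -657$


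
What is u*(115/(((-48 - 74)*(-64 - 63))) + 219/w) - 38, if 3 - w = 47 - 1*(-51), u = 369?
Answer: -1303987649/1471930 ≈ -885.90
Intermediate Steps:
w = -95 (w = 3 - (47 - 1*(-51)) = 3 - (47 + 51) = 3 - 1*98 = 3 - 98 = -95)
u*(115/(((-48 - 74)*(-64 - 63))) + 219/w) - 38 = 369*(115/(((-48 - 74)*(-64 - 63))) + 219/(-95)) - 38 = 369*(115/((-122*(-127))) + 219*(-1/95)) - 38 = 369*(115/15494 - 219/95) - 38 = 369*(-3382261/1471930) - 38 = -1248054309/1471930 - 38 = -1303987649/1471930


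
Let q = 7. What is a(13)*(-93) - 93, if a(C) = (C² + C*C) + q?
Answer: -32178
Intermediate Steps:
a(C) = 7 + 2*C² (a(C) = (C² + C*C) + 7 = (C² + C²) + 7 = 2*C² + 7 = 7 + 2*C²)
a(13)*(-93) - 93 = (7 + 2*13²)*(-93) - 93 = (7 + 2*169)*(-93) - 93 = (7 + 338)*(-93) - 93 = 345*(-93) - 93 = -32085 - 93 = -32178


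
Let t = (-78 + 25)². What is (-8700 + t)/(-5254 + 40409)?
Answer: -5891/35155 ≈ -0.16757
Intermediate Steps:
t = 2809 (t = (-53)² = 2809)
(-8700 + t)/(-5254 + 40409) = (-8700 + 2809)/(-5254 + 40409) = -5891/35155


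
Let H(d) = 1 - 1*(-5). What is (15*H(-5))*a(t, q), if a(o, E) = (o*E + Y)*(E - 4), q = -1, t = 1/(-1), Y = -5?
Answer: 1800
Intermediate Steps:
t = -1
H(d) = 6 (H(d) = 1 + 5 = 6)
a(o, E) = (-5 + E*o)*(-4 + E) (a(o, E) = (o*E - 5)*(E - 4) = (E*o - 5)*(-4 + E) = (-5 + E*o)*(-4 + E))
(15*H(-5))*a(t, q) = (15*6)*(20 - 5*(-1) - 1*(-1)² - 4*(-1)*(-1)) = 90*(20 + 5 - 1*1 - 4) = 90*(20 + 5 - 1 - 4) = 90*20 = 1800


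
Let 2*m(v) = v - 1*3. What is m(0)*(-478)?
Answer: 717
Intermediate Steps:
m(v) = -3/2 + v/2 (m(v) = (v - 1*3)/2 = (v - 3)/2 = (-3 + v)/2 = -3/2 + v/2)
m(0)*(-478) = (-3/2 + (1/2)*0)*(-478) = (-3/2 + 0)*(-478) = -3/2*(-478) = 717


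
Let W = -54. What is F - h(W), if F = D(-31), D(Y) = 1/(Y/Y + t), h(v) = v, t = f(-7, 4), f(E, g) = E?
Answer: 323/6 ≈ 53.833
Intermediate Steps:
t = -7
D(Y) = -1/6 (D(Y) = 1/(Y/Y - 7) = 1/(1 - 7) = 1/(-6) = -1/6)
F = -1/6 ≈ -0.16667
F - h(W) = -1/6 - 1*(-54) = -1/6 + 54 = 323/6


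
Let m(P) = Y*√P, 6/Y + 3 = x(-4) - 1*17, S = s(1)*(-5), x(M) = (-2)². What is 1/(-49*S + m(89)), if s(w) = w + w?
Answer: 31360/15365599 + 24*√89/15365599 ≈ 0.0020557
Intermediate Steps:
s(w) = 2*w
x(M) = 4
S = -10 (S = (2*1)*(-5) = 2*(-5) = -10)
Y = -3/8 (Y = 6/(-3 + (4 - 1*17)) = 6/(-3 + (4 - 17)) = 6/(-3 - 13) = 6/(-16) = 6*(-1/16) = -3/8 ≈ -0.37500)
m(P) = -3*√P/8
1/(-49*S + m(89)) = 1/(-49*(-10) - 3*√89/8) = 1/(490 - 3*√89/8)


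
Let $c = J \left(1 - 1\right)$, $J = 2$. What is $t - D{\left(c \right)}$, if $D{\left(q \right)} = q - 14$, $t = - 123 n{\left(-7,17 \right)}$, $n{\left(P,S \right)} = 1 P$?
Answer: $875$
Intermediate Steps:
$n{\left(P,S \right)} = P$
$c = 0$ ($c = 2 \left(1 - 1\right) = 2 \cdot 0 = 0$)
$t = 861$ ($t = \left(-123\right) \left(-7\right) = 861$)
$D{\left(q \right)} = -14 + q$
$t - D{\left(c \right)} = 861 - \left(-14 + 0\right) = 861 - -14 = 861 + 14 = 875$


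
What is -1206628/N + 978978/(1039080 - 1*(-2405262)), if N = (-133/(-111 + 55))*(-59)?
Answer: 503778991281/58501627 ≈ 8611.4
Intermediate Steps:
N = -1121/8 (N = (-133/(-56))*(-59) = -1/56*(-133)*(-59) = (19/8)*(-59) = -1121/8 ≈ -140.13)
-1206628/N + 978978/(1039080 - 1*(-2405262)) = -1206628/(-1121/8) + 978978/(1039080 - 1*(-2405262)) = -1206628*(-8/1121) + 978978/(1039080 + 2405262) = 9653024/1121 + 978978/3444342 = 9653024/1121 + 978978*(1/3444342) = 9653024/1121 + 14833/52187 = 503778991281/58501627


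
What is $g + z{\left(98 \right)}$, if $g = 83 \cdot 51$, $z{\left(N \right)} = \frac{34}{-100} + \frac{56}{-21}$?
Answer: $\frac{634499}{150} \approx 4230.0$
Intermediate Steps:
$z{\left(N \right)} = - \frac{451}{150}$ ($z{\left(N \right)} = 34 \left(- \frac{1}{100}\right) + 56 \left(- \frac{1}{21}\right) = - \frac{17}{50} - \frac{8}{3} = - \frac{451}{150}$)
$g = 4233$
$g + z{\left(98 \right)} = 4233 - \frac{451}{150} = \frac{634499}{150}$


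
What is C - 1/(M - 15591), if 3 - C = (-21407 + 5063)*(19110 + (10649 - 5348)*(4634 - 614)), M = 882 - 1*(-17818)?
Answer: 1083807661947806/3109 ≈ 3.4860e+11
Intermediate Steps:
M = 18700 (M = 882 + 17818 = 18700)
C = 348603300723 (C = 3 - (-21407 + 5063)*(19110 + (10649 - 5348)*(4634 - 614)) = 3 - (-16344)*(19110 + 5301*4020) = 3 - (-16344)*(19110 + 21310020) = 3 - (-16344)*21329130 = 3 - 1*(-348603300720) = 3 + 348603300720 = 348603300723)
C - 1/(M - 15591) = 348603300723 - 1/(18700 - 15591) = 348603300723 - 1/3109 = 1083807661947806/3109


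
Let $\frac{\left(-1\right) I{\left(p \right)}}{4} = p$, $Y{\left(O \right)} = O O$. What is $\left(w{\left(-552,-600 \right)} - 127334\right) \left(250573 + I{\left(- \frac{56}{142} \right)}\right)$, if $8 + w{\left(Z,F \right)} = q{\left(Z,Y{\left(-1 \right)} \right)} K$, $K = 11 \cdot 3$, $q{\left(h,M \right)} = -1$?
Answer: $- \frac{2266102513125}{71} \approx -3.1917 \cdot 10^{10}$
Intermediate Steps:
$Y{\left(O \right)} = O^{2}$
$I{\left(p \right)} = - 4 p$
$K = 33$
$w{\left(Z,F \right)} = -41$ ($w{\left(Z,F \right)} = -8 - 33 = -41$)
$\left(w{\left(-552,-600 \right)} - 127334\right) \left(250573 + I{\left(- \frac{56}{142} \right)}\right) = \left(-41 - 127334\right) \left(250573 - 4 \left(- \frac{56}{142}\right)\right) = - 127375 \left(250573 - 4 \left(\left(-56\right) \frac{1}{142}\right)\right) = - 127375 \left(250573 - - \frac{112}{71}\right) = - 127375 \left(250573 + \frac{112}{71}\right) = \left(-127375\right) \frac{17790795}{71} = - \frac{2266102513125}{71}$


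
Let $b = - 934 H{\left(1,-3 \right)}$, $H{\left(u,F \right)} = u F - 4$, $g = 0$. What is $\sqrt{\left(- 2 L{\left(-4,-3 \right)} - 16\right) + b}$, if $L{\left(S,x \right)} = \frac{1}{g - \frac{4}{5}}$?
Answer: $\frac{\sqrt{26098}}{2} \approx 80.774$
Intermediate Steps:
$H{\left(u,F \right)} = -4 + F u$ ($H{\left(u,F \right)} = F u - 4 = -4 + F u$)
$b = 6538$ ($b = - 934 \left(-4 - 3\right) = \left(-934\right) \left(-7\right) = 6538$)
$L{\left(S,x \right)} = - \frac{5}{4}$ ($L{\left(S,x \right)} = \frac{1}{0 - \frac{4}{5}} = \frac{1}{- \frac{4}{5}} = - \frac{5}{4}$)
$\sqrt{\left(- 2 L{\left(-4,-3 \right)} - 16\right) + b} = \sqrt{\left(\left(-2\right) \left(- \frac{5}{4}\right) - 16\right) + 6538} = \sqrt{\left(\frac{5}{2} - 16\right) + 6538} = \sqrt{- \frac{27}{2} + 6538} = \sqrt{\frac{13049}{2}} = \frac{\sqrt{26098}}{2}$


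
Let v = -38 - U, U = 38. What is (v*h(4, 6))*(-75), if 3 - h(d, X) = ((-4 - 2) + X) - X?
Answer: 51300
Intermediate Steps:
h(d, X) = 9 (h(d, X) = 3 - (((-4 - 2) + X) - X) = 3 - ((-6 + X) - X) = 3 - 1*(-6) = 3 + 6 = 9)
v = -76 (v = -38 - 1*38 = -38 - 38 = -76)
(v*h(4, 6))*(-75) = -76*9*(-75) = -684*(-75) = 51300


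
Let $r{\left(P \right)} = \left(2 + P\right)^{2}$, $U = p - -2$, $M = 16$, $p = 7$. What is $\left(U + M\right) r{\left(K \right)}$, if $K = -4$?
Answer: $100$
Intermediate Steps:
$U = 9$ ($U = 7 - -2 = 7 + 2 = 9$)
$\left(U + M\right) r{\left(K \right)} = \left(9 + 16\right) \left(2 - 4\right)^{2} = 25 \left(-2\right)^{2} = 25 \cdot 4 = 100$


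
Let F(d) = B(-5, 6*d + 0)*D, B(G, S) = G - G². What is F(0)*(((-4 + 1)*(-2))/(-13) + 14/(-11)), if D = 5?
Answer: 37200/143 ≈ 260.14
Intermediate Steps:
F(d) = -150 (F(d) = -5*(1 - 1*(-5))*5 = -5*(1 + 5)*5 = -5*6*5 = -30*5 = -150)
F(0)*(((-4 + 1)*(-2))/(-13) + 14/(-11)) = -150*(((-4 + 1)*(-2))/(-13) + 14/(-11)) = -150*(-3*(-2)*(-1/13) + 14*(-1/11)) = -150*(6*(-1/13) - 14/11) = -150*(-6/13 - 14/11) = -150*(-248/143) = 37200/143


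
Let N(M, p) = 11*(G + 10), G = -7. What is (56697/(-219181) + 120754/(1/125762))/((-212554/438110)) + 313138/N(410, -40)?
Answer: -24061397283457243356259/768698671521 ≈ -3.1301e+10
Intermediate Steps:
N(M, p) = 33 (N(M, p) = 11*(-7 + 10) = 11*3 = 33)
(56697/(-219181) + 120754/(1/125762))/((-212554/438110)) + 313138/N(410, -40) = (56697/(-219181) + 120754/(1/125762))/((-212554/438110)) + 313138/33 = (56697*(-1/219181) + 120754/(1/125762))/((-212554/438110)) + 313138*(1/33) = (-56697/219181 + 120754*125762)/((-1*106277/219055)) + 313138/33 = (-56697/219181 + 15186264548)/(-106277/219055) + 313138/33 = (3328540649838491/219181)*(-219055/106277) + 313138/33 = -729133472050370646005/23293899137 + 313138/33 = -24061397283457243356259/768698671521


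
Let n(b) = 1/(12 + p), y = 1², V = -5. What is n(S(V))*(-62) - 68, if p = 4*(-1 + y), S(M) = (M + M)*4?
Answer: -439/6 ≈ -73.167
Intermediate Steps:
S(M) = 8*M (S(M) = (2*M)*4 = 8*M)
y = 1
p = 0 (p = 4*(-1 + 1) = 4*0 = 0)
n(b) = 1/12 (n(b) = 1/(12 + 0) = 1/12)
n(S(V))*(-62) - 68 = (1/12)*(-62) - 68 = -31/6 - 68 = -439/6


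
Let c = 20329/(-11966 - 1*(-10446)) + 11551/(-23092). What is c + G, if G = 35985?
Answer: 315645186903/8774960 ≈ 35971.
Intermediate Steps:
c = -121748697/8774960 (c = 20329/(-11966 + 10446) + 11551*(-1/23092) = 20329/(-1520) - 11551/23092 = 20329*(-1/1520) - 11551/23092 = -20329/1520 - 11551/23092 = -121748697/8774960 ≈ -13.875)
c + G = -121748697/8774960 + 35985 = 315645186903/8774960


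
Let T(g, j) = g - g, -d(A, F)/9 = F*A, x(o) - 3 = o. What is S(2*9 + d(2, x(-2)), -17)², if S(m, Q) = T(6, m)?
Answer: 0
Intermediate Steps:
x(o) = 3 + o
d(A, F) = -9*A*F (d(A, F) = -9*F*A = -9*A*F)
T(g, j) = 0
S(m, Q) = 0
S(2*9 + d(2, x(-2)), -17)² = 0² = 0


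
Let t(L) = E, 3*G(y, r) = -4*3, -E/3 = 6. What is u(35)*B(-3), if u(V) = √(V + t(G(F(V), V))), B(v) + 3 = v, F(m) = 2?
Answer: -6*√17 ≈ -24.739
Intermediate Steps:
E = -18 (E = -3*6 = -18)
G(y, r) = -4 (G(y, r) = (-4*3)/3 = (⅓)*(-12) = -4)
t(L) = -18
B(v) = -3 + v
u(V) = √(-18 + V) (u(V) = √(V - 18) = √(-18 + V))
u(35)*B(-3) = √(-18 + 35)*(-3 - 3) = √17*(-6) = -6*√17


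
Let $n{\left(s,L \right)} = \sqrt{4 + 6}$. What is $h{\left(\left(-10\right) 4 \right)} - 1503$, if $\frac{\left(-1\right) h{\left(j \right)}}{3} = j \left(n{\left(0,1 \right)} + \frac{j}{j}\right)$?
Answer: $-1383 + 120 \sqrt{10} \approx -1003.5$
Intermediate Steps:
$n{\left(s,L \right)} = \sqrt{10}$
$h{\left(j \right)} = - 3 j \left(1 + \sqrt{10}\right)$ ($h{\left(j \right)} = - 3 j \left(\sqrt{10} + \frac{j}{j}\right) = - 3 j \left(\sqrt{10} + 1\right) = - 3 j \left(1 + \sqrt{10}\right)$)
$h{\left(\left(-10\right) 4 \right)} - 1503 = - 3 \left(\left(-10\right) 4\right) \left(1 + \sqrt{10}\right) - 1503 = \left(-3\right) \left(-40\right) \left(1 + \sqrt{10}\right) - 1503 = \left(120 + 120 \sqrt{10}\right) - 1503 = -1383 + 120 \sqrt{10}$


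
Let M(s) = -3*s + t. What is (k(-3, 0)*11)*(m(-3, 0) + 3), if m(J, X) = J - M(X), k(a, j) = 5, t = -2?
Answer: 110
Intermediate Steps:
M(s) = -2 - 3*s (M(s) = -3*s - 2 = -2 - 3*s)
m(J, X) = 2 + J + 3*X (m(J, X) = J - (-2 - 3*X) = J + (2 + 3*X) = 2 + J + 3*X)
(k(-3, 0)*11)*(m(-3, 0) + 3) = (5*11)*((2 - 3 + 3*0) + 3) = 55*((2 - 3 + 0) + 3) = 55*(-1 + 3) = 55*2 = 110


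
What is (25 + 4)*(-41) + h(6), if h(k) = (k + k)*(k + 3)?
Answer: -1081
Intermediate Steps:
h(k) = 2*k*(3 + k) (h(k) = (2*k)*(3 + k) = 2*k*(3 + k))
(25 + 4)*(-41) + h(6) = (25 + 4)*(-41) + 2*6*(3 + 6) = 29*(-41) + 2*6*9 = -1189 + 108 = -1081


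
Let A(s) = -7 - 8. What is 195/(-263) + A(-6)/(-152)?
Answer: -25695/39976 ≈ -0.64276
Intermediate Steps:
A(s) = -15
195/(-263) + A(-6)/(-152) = 195/(-263) - 15/(-152) = 195*(-1/263) - 15*(-1/152) = -195/263 + 15/152 = -25695/39976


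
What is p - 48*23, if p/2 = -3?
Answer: -1110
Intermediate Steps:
p = -6 (p = 2*(-3) = -6)
p - 48*23 = -6 - 48*23 = -6 - 1104 = -1110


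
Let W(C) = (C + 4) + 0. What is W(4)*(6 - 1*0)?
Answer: 48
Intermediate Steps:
W(C) = 4 + C (W(C) = (4 + C) + 0 = 4 + C)
W(4)*(6 - 1*0) = (4 + 4)*(6 - 1*0) = 8*(6 + 0) = 8*6 = 48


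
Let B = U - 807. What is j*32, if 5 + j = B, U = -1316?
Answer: -68096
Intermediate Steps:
B = -2123 (B = -1316 - 807 = -2123)
j = -2128 (j = -5 - 2123 = -2128)
j*32 = -2128*32 = -68096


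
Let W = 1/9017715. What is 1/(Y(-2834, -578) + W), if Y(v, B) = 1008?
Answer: 9017715/9089856721 ≈ 0.00099206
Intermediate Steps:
W = 1/9017715 ≈ 1.1089e-7
1/(Y(-2834, -578) + W) = 1/(1008 + 1/9017715) = 1/(9089856721/9017715) = 9017715/9089856721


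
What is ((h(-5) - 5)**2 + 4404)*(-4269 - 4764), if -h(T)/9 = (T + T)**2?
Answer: -7438034157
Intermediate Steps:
h(T) = -36*T**2 (h(T) = -9*(T + T)**2 = -9*4*T**2 = -36*T**2)
((h(-5) - 5)**2 + 4404)*(-4269 - 4764) = ((-36*(-5)**2 - 5)**2 + 4404)*(-4269 - 4764) = ((-36*25 - 5)**2 + 4404)*(-9033) = ((-900 - 5)**2 + 4404)*(-9033) = ((-905)**2 + 4404)*(-9033) = (819025 + 4404)*(-9033) = 823429*(-9033) = -7438034157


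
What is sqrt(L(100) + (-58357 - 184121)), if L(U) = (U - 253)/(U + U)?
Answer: 9*I*sqrt(1197426)/20 ≈ 492.42*I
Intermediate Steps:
L(U) = (-253 + U)/(2*U) (L(U) = (-253 + U)/((2*U)) = (-253 + U)*(1/(2*U)) = (-253 + U)/(2*U))
sqrt(L(100) + (-58357 - 184121)) = sqrt((1/2)*(-253 + 100)/100 + (-58357 - 184121)) = sqrt((1/2)*(1/100)*(-153) - 242478) = sqrt(-153/200 - 242478) = sqrt(-48495753/200) = 9*I*sqrt(1197426)/20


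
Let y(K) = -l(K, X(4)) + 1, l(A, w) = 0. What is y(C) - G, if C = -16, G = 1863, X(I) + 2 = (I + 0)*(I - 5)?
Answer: -1862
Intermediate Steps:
X(I) = -2 + I*(-5 + I) (X(I) = -2 + (I + 0)*(I - 5) = -2 + I*(-5 + I))
y(K) = 1 (y(K) = -1*0 + 1 = 0 + 1 = 1)
y(C) - G = 1 - 1*1863 = 1 - 1863 = -1862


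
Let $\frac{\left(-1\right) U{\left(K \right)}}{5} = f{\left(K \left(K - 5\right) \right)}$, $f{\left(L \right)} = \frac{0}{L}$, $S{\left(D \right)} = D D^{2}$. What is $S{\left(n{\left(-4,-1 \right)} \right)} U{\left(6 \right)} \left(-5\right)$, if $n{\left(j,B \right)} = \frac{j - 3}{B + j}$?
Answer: $0$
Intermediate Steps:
$n{\left(j,B \right)} = \frac{-3 + j}{B + j}$
$S{\left(D \right)} = D^{3}$
$f{\left(L \right)} = 0$
$U{\left(K \right)} = 0$ ($U{\left(K \right)} = \left(-5\right) 0 = 0$)
$S{\left(n{\left(-4,-1 \right)} \right)} U{\left(6 \right)} \left(-5\right) = \left(\frac{-3 - 4}{-1 - 4}\right)^{3} \cdot 0 \left(-5\right) = \left(\frac{1}{-5} \left(-7\right)\right)^{3} \cdot 0 \left(-5\right) = \left(\left(- \frac{1}{5}\right) \left(-7\right)\right)^{3} \cdot 0 \left(-5\right) = \left(\frac{7}{5}\right)^{3} \cdot 0 \left(-5\right) = \frac{343}{125} \cdot 0 \left(-5\right) = 0 \left(-5\right) = 0$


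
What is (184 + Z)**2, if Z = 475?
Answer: 434281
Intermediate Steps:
(184 + Z)**2 = (184 + 475)**2 = 659**2 = 434281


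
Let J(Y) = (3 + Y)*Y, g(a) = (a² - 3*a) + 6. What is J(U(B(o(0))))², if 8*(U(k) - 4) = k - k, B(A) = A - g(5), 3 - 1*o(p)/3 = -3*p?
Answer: 784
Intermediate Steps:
o(p) = 9 + 9*p (o(p) = 9 - (-9)*p = 9 + 9*p)
g(a) = 6 + a² - 3*a
B(A) = -16 + A (B(A) = A - (6 + 5² - 3*5) = A - (6 + 25 - 15) = A - 1*16 = A - 16 = -16 + A)
U(k) = 4 (U(k) = 4 + (k - k)/8 = 4 + (⅛)*0 = 4 + 0 = 4)
J(Y) = Y*(3 + Y)
J(U(B(o(0))))² = (4*(3 + 4))² = (4*7)² = 28² = 784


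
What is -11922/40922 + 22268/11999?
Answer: 384099509/245511539 ≈ 1.5645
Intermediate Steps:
-11922/40922 + 22268/11999 = -11922*1/40922 + 22268*(1/11999) = -5961/20461 + 22268/11999 = 384099509/245511539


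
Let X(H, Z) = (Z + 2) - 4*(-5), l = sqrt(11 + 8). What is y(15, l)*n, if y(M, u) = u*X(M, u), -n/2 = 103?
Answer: -3914 - 4532*sqrt(19) ≈ -23669.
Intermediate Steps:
n = -206 (n = -2*103 = -206)
l = sqrt(19) ≈ 4.3589
X(H, Z) = 22 + Z (X(H, Z) = (2 + Z) + 20 = 22 + Z)
y(M, u) = u*(22 + u)
y(15, l)*n = (sqrt(19)*(22 + sqrt(19)))*(-206) = -206*sqrt(19)*(22 + sqrt(19))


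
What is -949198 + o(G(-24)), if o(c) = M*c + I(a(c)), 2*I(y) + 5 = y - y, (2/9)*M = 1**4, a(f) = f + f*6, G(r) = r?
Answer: -1898617/2 ≈ -9.4931e+5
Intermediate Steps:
a(f) = 7*f (a(f) = f + 6*f = 7*f)
M = 9/2 (M = (9/2)*1**4 = (9/2)*1 = 9/2 ≈ 4.5000)
I(y) = -5/2 (I(y) = -5/2 + (y - y)/2 = -5/2 + (1/2)*0 = -5/2 + 0 = -5/2)
o(c) = -5/2 + 9*c/2 (o(c) = 9*c/2 - 5/2 = -5/2 + 9*c/2)
-949198 + o(G(-24)) = -949198 + (-5/2 + (9/2)*(-24)) = -949198 + (-5/2 - 108) = -949198 - 221/2 = -1898617/2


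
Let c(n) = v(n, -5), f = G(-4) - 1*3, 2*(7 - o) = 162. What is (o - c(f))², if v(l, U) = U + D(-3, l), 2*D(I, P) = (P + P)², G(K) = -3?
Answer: 19881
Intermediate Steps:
D(I, P) = 2*P² (D(I, P) = (P + P)²/2 = (2*P)²/2 = (4*P²)/2 = 2*P²)
o = -74 (o = 7 - ½*162 = 7 - 81 = -74)
v(l, U) = U + 2*l²
f = -6 (f = -3 - 1*3 = -3 - 3 = -6)
c(n) = -5 + 2*n²
(o - c(f))² = (-74 - (-5 + 2*(-6)²))² = (-74 - (-5 + 2*36))² = (-74 - (-5 + 72))² = (-74 - 1*67)² = (-74 - 67)² = (-141)² = 19881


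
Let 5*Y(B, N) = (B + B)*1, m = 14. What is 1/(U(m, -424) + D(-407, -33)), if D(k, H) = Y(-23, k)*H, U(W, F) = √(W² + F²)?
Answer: -3795/1097488 + 25*√44993/1097488 ≈ 0.0013739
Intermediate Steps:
U(W, F) = √(F² + W²)
Y(B, N) = 2*B/5 (Y(B, N) = ((B + B)*1)/5 = ((2*B)*1)/5 = (2*B)/5 = 2*B/5)
D(k, H) = -46*H/5 (D(k, H) = ((⅖)*(-23))*H = -46*H/5)
1/(U(m, -424) + D(-407, -33)) = 1/(√((-424)² + 14²) - 46/5*(-33)) = 1/(√(179776 + 196) + 1518/5) = 1/(√179972 + 1518/5) = 1/(2*√44993 + 1518/5) = 1/(1518/5 + 2*√44993)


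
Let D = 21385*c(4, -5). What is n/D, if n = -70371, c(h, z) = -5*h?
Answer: 10053/61100 ≈ 0.16453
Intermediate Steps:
D = -427700 (D = 21385*(-5*4) = 21385*(-20) = -427700)
n/D = -70371/(-427700) = -70371*(-1/427700) = 10053/61100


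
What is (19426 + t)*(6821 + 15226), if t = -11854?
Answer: 166939884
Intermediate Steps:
(19426 + t)*(6821 + 15226) = (19426 - 11854)*(6821 + 15226) = 7572*22047 = 166939884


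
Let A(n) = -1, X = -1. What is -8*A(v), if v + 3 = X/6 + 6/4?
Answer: 8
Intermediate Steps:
v = -5/3 (v = -3 + (-1/6 + 6/4) = -3 + (-1*⅙ + 6*(¼)) = -3 + (-⅙ + 3/2) = -3 + 4/3 = -5/3 ≈ -1.6667)
-8*A(v) = -8*(-1) = 8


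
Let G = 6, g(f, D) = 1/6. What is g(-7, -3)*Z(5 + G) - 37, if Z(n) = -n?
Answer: -233/6 ≈ -38.833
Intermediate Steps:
g(f, D) = ⅙
g(-7, -3)*Z(5 + G) - 37 = (-(5 + 6))/6 - 37 = (-1*11)/6 - 37 = (⅙)*(-11) - 37 = -11/6 - 37 = -233/6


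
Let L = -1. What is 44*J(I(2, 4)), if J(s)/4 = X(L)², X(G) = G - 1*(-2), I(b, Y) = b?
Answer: 176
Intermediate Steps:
X(G) = 2 + G (X(G) = G + 2 = 2 + G)
J(s) = 4 (J(s) = 4*(2 - 1)² = 4*1² = 4*1 = 4)
44*J(I(2, 4)) = 44*4 = 176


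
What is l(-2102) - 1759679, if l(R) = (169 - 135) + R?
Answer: -1761747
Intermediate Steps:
l(R) = 34 + R
l(-2102) - 1759679 = (34 - 2102) - 1759679 = -2068 - 1759679 = -1761747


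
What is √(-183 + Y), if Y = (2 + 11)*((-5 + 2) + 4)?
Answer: I*√170 ≈ 13.038*I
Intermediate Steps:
Y = 13 (Y = 13*(-3 + 4) = 13*1 = 13)
√(-183 + Y) = √(-183 + 13) = √(-170) = I*√170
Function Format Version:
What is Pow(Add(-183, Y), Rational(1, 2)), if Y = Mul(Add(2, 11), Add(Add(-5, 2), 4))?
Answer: Mul(I, Pow(170, Rational(1, 2))) ≈ Mul(13.038, I)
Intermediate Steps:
Y = 13 (Y = Mul(13, Add(-3, 4)) = Mul(13, 1) = 13)
Pow(Add(-183, Y), Rational(1, 2)) = Pow(Add(-183, 13), Rational(1, 2)) = Pow(-170, Rational(1, 2)) = Mul(I, Pow(170, Rational(1, 2)))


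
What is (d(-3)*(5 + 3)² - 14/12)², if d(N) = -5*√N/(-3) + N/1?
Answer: 114481/36 - 370880*I*√3/9 ≈ 3180.0 - 71376.0*I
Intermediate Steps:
d(N) = N + 5*√N/3 (d(N) = -5*√N*(-⅓) + N*1 = 5*√N/3 + N = N + 5*√N/3)
(d(-3)*(5 + 3)² - 14/12)² = ((-3 + 5*√(-3)/3)*(5 + 3)² - 14/12)² = ((-3 + 5*(I*√3)/3)*8² - 14*1/12)² = ((-3 + 5*I*√3/3)*64 - 7/6)² = ((-192 + 320*I*√3/3) - 7/6)² = (-1159/6 + 320*I*√3/3)²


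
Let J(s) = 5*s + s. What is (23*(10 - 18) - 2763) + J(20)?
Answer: -2827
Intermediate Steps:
J(s) = 6*s
(23*(10 - 18) - 2763) + J(20) = (23*(10 - 18) - 2763) + 6*20 = (23*(-8) - 2763) + 120 = (-184 - 2763) + 120 = -2947 + 120 = -2827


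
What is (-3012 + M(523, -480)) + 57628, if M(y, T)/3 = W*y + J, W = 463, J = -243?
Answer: 780334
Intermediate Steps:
M(y, T) = -729 + 1389*y (M(y, T) = 3*(463*y - 243) = 3*(-243 + 463*y) = -729 + 1389*y)
(-3012 + M(523, -480)) + 57628 = (-3012 + (-729 + 1389*523)) + 57628 = (-3012 + (-729 + 726447)) + 57628 = (-3012 + 725718) + 57628 = 722706 + 57628 = 780334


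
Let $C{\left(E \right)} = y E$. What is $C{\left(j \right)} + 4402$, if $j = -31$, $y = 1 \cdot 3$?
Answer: $4309$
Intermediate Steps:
$y = 3$
$C{\left(E \right)} = 3 E$
$C{\left(j \right)} + 4402 = 3 \left(-31\right) + 4402 = -93 + 4402 = 4309$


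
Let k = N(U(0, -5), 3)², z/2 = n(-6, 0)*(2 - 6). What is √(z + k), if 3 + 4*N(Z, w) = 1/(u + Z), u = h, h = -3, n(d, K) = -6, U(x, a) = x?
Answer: √1753/6 ≈ 6.9781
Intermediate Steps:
u = -3
N(Z, w) = -¾ + 1/(4*(-3 + Z))
z = 48 (z = 2*(-6*(2 - 6)) = 2*(-6*(-4)) = 2*24 = 48)
k = 25/36 (k = ((10 - 3*0)/(4*(-3 + 0)))² = ((¼)*(10 + 0)/(-3))² = ((¼)*(-⅓)*10)² = (-⅚)² = 25/36 ≈ 0.69444)
√(z + k) = √(48 + 25/36) = √(1753/36) = √1753/6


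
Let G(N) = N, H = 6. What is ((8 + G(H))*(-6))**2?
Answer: 7056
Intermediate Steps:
((8 + G(H))*(-6))**2 = ((8 + 6)*(-6))**2 = (14*(-6))**2 = (-84)**2 = 7056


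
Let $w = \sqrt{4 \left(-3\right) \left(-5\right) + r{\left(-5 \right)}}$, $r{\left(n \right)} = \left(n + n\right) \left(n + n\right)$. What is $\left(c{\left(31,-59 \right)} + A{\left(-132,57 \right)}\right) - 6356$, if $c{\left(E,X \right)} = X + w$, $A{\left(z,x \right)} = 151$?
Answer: $-6264 + 4 \sqrt{10} \approx -6251.4$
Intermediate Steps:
$r{\left(n \right)} = 4 n^{2}$ ($r{\left(n \right)} = 2 n 2 n = 4 n^{2}$)
$w = 4 \sqrt{10}$ ($w = \sqrt{4 \left(-3\right) \left(-5\right) + 4 \left(-5\right)^{2}} = \sqrt{\left(-12\right) \left(-5\right) + 4 \cdot 25} = \sqrt{60 + 100} = \sqrt{160} = 4 \sqrt{10} \approx 12.649$)
$c{\left(E,X \right)} = X + 4 \sqrt{10}$
$\left(c{\left(31,-59 \right)} + A{\left(-132,57 \right)}\right) - 6356 = \left(\left(-59 + 4 \sqrt{10}\right) + 151\right) - 6356 = \left(92 + 4 \sqrt{10}\right) - 6356 = -6264 + 4 \sqrt{10}$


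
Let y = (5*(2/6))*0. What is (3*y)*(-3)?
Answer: 0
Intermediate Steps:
y = 0 (y = (5*(2*(1/6)))*0 = (5*(1/3))*0 = (5/3)*0 = 0)
(3*y)*(-3) = (3*0)*(-3) = 0*(-3) = 0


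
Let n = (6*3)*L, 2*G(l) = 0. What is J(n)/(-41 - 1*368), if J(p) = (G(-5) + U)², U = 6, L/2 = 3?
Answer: -36/409 ≈ -0.088020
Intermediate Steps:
L = 6 (L = 2*3 = 6)
G(l) = 0 (G(l) = (½)*0 = 0)
n = 108 (n = (6*3)*6 = 18*6 = 108)
J(p) = 36 (J(p) = (0 + 6)² = 6² = 36)
J(n)/(-41 - 1*368) = 36/(-41 - 1*368) = 36/(-41 - 368) = 36/(-409) = 36*(-1/409) = -36/409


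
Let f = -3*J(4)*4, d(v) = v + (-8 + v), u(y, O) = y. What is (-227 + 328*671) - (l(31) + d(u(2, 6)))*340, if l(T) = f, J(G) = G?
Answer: 237541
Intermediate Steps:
d(v) = -8 + 2*v
f = -48 (f = -3*4*4 = -12*4 = -48)
l(T) = -48
(-227 + 328*671) - (l(31) + d(u(2, 6)))*340 = (-227 + 328*671) - (-48 + (-8 + 2*2))*340 = (-227 + 220088) - (-48 + (-8 + 4))*340 = 219861 - (-48 - 4)*340 = 219861 - (-52)*340 = 219861 - 1*(-17680) = 219861 + 17680 = 237541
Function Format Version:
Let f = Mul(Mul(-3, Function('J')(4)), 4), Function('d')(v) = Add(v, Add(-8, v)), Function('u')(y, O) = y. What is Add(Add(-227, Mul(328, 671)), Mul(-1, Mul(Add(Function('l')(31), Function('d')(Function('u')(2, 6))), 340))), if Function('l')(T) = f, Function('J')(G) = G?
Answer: 237541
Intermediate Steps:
Function('d')(v) = Add(-8, Mul(2, v))
f = -48 (f = Mul(Mul(-3, 4), 4) = Mul(-12, 4) = -48)
Function('l')(T) = -48
Add(Add(-227, Mul(328, 671)), Mul(-1, Mul(Add(Function('l')(31), Function('d')(Function('u')(2, 6))), 340))) = Add(Add(-227, Mul(328, 671)), Mul(-1, Mul(Add(-48, Add(-8, Mul(2, 2))), 340))) = Add(Add(-227, 220088), Mul(-1, Mul(Add(-48, Add(-8, 4)), 340))) = Add(219861, Mul(-1, Mul(Add(-48, -4), 340))) = Add(219861, Mul(-1, Mul(-52, 340))) = Add(219861, Mul(-1, -17680)) = Add(219861, 17680) = 237541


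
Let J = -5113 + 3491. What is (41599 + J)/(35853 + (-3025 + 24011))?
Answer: 39977/56839 ≈ 0.70334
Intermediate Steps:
J = -1622
(41599 + J)/(35853 + (-3025 + 24011)) = (41599 - 1622)/(35853 + (-3025 + 24011)) = 39977/(35853 + 20986) = 39977/56839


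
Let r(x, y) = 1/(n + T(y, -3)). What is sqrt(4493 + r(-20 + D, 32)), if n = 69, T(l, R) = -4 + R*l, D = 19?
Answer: sqrt(4317742)/31 ≈ 67.030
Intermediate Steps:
r(x, y) = 1/(65 - 3*y) (r(x, y) = 1/(69 + (-4 - 3*y)) = 1/(65 - 3*y))
sqrt(4493 + r(-20 + D, 32)) = sqrt(4493 - 1/(-65 + 3*32)) = sqrt(4493 - 1/(-65 + 96)) = sqrt(4493 - 1/31) = sqrt(139282/31) = sqrt(4317742)/31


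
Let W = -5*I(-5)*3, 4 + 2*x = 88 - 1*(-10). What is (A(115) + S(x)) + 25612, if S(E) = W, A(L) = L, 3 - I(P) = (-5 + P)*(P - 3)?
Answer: 26882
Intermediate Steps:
I(P) = 3 - (-5 + P)*(-3 + P) (I(P) = 3 - (-5 + P)*(P - 3) = 3 - (-5 + P)*(-3 + P))
x = 47 (x = -2 + (88 - 1*(-10))/2 = -2 + (88 + 10)/2 = -2 + (½)*98 = -2 + 49 = 47)
W = 1155 (W = -5*(-12 - 1*(-5)² + 8*(-5))*3 = -5*(-12 - 1*25 - 40)*3 = -5*(-12 - 25 - 40)*3 = -5*(-77)*3 = 385*3 = 1155)
S(E) = 1155
(A(115) + S(x)) + 25612 = (115 + 1155) + 25612 = 1270 + 25612 = 26882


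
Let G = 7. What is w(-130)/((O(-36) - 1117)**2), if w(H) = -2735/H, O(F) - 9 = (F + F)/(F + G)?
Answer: 460027/26723933600 ≈ 1.7214e-5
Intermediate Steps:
O(F) = 9 + 2*F/(7 + F) (O(F) = 9 + (F + F)/(F + 7) = 9 + (2*F)/(7 + F) = 9 + 2*F/(7 + F))
w(-130)/((O(-36) - 1117)**2) = (-2735/(-130))/(((63 + 11*(-36))/(7 - 36) - 1117)**2) = (-2735*(-1/130))/(((63 - 396)/(-29) - 1117)**2) = 547/(26*((-1/29*(-333) - 1117)**2)) = 547/(26*((333/29 - 1117)**2)) = 547/(26*((-32060/29)**2)) = 547/(26*(1027843600/841)) = (547/26)*(841/1027843600) = 460027/26723933600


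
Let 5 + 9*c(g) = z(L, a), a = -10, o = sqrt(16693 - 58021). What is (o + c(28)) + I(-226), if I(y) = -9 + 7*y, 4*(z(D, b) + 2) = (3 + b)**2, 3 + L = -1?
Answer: -19085/12 + 12*I*sqrt(287) ≈ -1590.4 + 203.29*I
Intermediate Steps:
o = 12*I*sqrt(287) (o = sqrt(-41328) = 12*I*sqrt(287) ≈ 203.29*I)
L = -4 (L = -3 - 1 = -4)
z(D, b) = -2 + (3 + b)**2/4
c(g) = 7/12 (c(g) = -5/9 + (-2 + (3 - 10)**2/4)/9 = -5/9 + (-2 + (1/4)*(-7)**2)/9 = -5/9 + (-2 + (1/4)*49)/9 = -5/9 + (-2 + 49/4)/9 = -5/9 + (1/9)*(41/4) = -5/9 + 41/36 = 7/12)
(o + c(28)) + I(-226) = (12*I*sqrt(287) + 7/12) + (-9 + 7*(-226)) = (7/12 + 12*I*sqrt(287)) + (-9 - 1582) = (7/12 + 12*I*sqrt(287)) - 1591 = -19085/12 + 12*I*sqrt(287)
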